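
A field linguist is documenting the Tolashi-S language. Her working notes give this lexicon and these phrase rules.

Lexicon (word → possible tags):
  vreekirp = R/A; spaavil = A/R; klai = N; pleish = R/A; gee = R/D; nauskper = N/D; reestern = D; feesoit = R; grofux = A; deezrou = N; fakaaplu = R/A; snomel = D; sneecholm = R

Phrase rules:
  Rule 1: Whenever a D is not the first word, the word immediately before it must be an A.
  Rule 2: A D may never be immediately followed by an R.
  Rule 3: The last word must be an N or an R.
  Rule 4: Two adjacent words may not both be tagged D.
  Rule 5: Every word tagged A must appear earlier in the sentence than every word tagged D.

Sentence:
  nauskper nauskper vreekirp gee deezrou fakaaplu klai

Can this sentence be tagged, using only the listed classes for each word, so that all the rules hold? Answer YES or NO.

YES

Candidates per position — 1:nauskper {N,D}; 2:nauskper {N,D}; 3:vreekirp {R,A}; 4:gee {R,D}; 5:deezrou {N}; 6:fakaaplu {R,A}; 7:klai {N}.
One satisfying assignment: N N R R N A N.
Check: rule 1 ✓; rule 2 ✓; rule 3 ✓; rule 4 ✓; rule 5 ✓.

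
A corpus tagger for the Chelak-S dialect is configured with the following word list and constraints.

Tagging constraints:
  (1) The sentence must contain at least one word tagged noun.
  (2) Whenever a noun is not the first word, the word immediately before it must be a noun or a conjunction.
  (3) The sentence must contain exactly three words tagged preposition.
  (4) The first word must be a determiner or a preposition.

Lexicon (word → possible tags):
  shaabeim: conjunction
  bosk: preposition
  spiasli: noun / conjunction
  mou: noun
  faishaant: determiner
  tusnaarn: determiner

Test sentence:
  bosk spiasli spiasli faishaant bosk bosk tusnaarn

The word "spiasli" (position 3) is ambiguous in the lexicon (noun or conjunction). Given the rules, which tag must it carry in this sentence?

Candidates per position — 1:bosk {preposition}; 2:spiasli {noun,conjunction}; 3:spiasli {noun,conjunction}; 4:faishaant {determiner}; 5:bosk {preposition}; 6:bosk {preposition}; 7:tusnaarn {determiner}.
Position 2: noun is ruled out by rule 2; that leaves conjunction.
Position 3: conjunction is ruled out by rule 1; that leaves noun.
That leaves exactly one tagging: preposition conjunction noun determiner preposition preposition determiner.
Verifying each rule — rule 1 satisfied; rule 2 satisfied; rule 3 satisfied; rule 4 satisfied.

noun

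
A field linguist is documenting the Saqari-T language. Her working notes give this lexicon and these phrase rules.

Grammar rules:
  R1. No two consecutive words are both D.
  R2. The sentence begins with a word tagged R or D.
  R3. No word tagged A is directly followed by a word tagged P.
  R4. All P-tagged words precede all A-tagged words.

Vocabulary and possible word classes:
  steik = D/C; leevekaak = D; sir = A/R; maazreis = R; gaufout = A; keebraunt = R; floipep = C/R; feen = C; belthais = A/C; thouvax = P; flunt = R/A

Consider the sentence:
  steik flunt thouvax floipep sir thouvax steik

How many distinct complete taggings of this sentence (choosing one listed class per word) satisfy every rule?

4

Candidates per position — 1:steik {D,C}; 2:flunt {R,A}; 3:thouvax {P}; 4:floipep {C,R}; 5:sir {A,R}; 6:thouvax {P}; 7:steik {D,C}.
There are 32 candidate sequences in total.
The sequences that satisfy every rule: D R P C R P D; D R P C R P C; D R P R R P D; D R P R R P C.
Count = 4.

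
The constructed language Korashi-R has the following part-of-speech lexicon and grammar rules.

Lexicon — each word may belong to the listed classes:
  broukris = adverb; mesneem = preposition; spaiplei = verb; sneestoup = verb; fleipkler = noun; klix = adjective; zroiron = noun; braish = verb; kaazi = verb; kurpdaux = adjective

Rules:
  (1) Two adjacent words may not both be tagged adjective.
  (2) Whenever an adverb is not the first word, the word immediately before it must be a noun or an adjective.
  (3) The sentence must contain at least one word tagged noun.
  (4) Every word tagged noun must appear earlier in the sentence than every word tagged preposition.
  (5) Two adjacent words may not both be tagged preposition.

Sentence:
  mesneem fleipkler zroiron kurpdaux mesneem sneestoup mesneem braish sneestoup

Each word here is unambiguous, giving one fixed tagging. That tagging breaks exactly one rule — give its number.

Fixed tagging: preposition noun noun adjective preposition verb preposition verb verb.
Checking each rule: R1 holds, R2 holds, R3 holds, R4 violated, R5 holds.
Only rule 4 fails.

4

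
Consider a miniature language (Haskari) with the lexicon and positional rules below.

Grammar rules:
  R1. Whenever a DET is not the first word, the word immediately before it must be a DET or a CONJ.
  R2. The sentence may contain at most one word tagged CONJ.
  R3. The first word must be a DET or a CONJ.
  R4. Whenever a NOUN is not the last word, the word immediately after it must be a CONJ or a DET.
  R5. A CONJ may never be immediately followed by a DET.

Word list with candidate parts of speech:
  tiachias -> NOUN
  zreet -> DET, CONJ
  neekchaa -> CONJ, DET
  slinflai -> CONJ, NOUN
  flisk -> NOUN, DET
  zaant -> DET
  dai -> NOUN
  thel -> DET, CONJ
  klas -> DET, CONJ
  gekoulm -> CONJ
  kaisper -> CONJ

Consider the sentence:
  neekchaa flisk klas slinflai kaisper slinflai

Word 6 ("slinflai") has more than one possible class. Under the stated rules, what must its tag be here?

Candidates per position — 1:neekchaa {CONJ,DET}; 2:flisk {NOUN,DET}; 3:klas {DET,CONJ}; 4:slinflai {CONJ,NOUN}; 5:kaisper {CONJ}; 6:slinflai {CONJ,NOUN}.
If word 1 were CONJ, no tagging could satisfy rule 2; so word 1 is DET.
If word 3 were CONJ, no tagging could satisfy rule 2; so word 3 is DET.
If word 4 were CONJ, no tagging could satisfy rule 2; so word 4 is NOUN.
If word 6 were CONJ, no tagging could satisfy rule 2; so word 6 is NOUN.
If word 2 were NOUN, no tagging could satisfy rule 1; so word 2 is DET.
So the tagging must be: DET DET DET NOUN CONJ NOUN.
Rule-by-rule: rule 1 ok; rule 2 ok; rule 3 ok; rule 4 ok; rule 5 ok.

NOUN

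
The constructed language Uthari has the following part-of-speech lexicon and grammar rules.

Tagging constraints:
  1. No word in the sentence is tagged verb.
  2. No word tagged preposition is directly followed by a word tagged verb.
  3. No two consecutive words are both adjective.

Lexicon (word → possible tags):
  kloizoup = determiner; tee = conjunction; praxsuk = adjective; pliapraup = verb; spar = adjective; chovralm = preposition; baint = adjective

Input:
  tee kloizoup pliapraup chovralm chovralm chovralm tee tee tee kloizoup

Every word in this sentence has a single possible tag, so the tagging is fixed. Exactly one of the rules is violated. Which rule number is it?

1

Fixed tagging: conjunction determiner verb preposition preposition preposition conjunction conjunction conjunction determiner.
Applying the rules: R1 ✗, R2 ✓, R3 ✓.
Only rule 1 fails.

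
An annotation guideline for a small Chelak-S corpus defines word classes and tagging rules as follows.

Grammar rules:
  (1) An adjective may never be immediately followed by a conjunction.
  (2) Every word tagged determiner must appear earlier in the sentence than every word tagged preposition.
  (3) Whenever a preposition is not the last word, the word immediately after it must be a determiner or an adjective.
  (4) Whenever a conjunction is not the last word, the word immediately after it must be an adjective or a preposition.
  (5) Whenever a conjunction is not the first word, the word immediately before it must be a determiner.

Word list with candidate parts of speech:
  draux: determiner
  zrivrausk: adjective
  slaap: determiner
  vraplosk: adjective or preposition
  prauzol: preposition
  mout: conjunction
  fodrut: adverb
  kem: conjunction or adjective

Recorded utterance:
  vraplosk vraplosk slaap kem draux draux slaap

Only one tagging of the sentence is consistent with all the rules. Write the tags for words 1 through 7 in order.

adjective adjective determiner adjective determiner determiner determiner

Candidates per position — 1:vraplosk {adjective,preposition}; 2:vraplosk {adjective,preposition}; 3:slaap {determiner}; 4:kem {conjunction,adjective}; 5:draux {determiner}; 6:draux {determiner}; 7:slaap {determiner}.
If word 1 were preposition, no tagging could satisfy rule 2; so word 1 is adjective.
If word 2 were preposition, no tagging could satisfy rule 2; so word 2 is adjective.
If word 4 were conjunction, no tagging could satisfy rule 4; so word 4 is adjective.
The only consistent sequence is: adjective adjective determiner adjective determiner determiner determiner.
Checking: rule 1 satisfied; rule 2 satisfied; rule 3 satisfied; rule 4 satisfied; rule 5 satisfied.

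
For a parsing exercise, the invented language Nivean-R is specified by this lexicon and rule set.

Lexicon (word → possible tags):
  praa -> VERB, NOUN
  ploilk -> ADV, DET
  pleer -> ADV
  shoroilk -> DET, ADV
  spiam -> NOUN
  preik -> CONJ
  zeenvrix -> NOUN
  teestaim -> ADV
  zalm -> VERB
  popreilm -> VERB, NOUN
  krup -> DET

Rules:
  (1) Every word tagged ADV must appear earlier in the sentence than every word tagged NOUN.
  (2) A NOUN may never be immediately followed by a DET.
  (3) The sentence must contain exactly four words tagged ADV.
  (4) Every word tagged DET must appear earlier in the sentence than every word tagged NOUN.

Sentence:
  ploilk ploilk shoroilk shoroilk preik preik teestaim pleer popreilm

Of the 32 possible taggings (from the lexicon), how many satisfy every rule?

12

Candidates per position — 1:ploilk {ADV,DET}; 2:ploilk {ADV,DET}; 3:shoroilk {DET,ADV}; 4:shoroilk {DET,ADV}; 5:preik {CONJ}; 6:preik {CONJ}; 7:teestaim {ADV}; 8:pleer {ADV}; 9:popreilm {VERB,NOUN}.
There are 32 candidate sequences in total.
Checking each against the rules leaves 12 sequences.
Count = 12.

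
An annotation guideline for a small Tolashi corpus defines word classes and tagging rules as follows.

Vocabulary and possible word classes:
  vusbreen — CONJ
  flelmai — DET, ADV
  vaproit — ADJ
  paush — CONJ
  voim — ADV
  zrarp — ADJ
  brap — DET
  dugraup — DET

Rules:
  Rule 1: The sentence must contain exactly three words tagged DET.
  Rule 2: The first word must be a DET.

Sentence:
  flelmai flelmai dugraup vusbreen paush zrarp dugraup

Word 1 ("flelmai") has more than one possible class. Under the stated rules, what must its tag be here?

DET

Candidates per position — 1:flelmai {DET,ADV}; 2:flelmai {DET,ADV}; 3:dugraup {DET}; 4:vusbreen {CONJ}; 5:paush {CONJ}; 6:zrarp {ADJ}; 7:dugraup {DET}.
Word 1 cannot be ADV — rule 2 would then fail for every completion. It is DET.
Word 2 cannot be DET — rule 1 would then fail for every completion. It is ADV.
So the tagging must be: DET ADV DET CONJ CONJ ADJ DET.
Rule-by-rule: rule 1 ok; rule 2 ok.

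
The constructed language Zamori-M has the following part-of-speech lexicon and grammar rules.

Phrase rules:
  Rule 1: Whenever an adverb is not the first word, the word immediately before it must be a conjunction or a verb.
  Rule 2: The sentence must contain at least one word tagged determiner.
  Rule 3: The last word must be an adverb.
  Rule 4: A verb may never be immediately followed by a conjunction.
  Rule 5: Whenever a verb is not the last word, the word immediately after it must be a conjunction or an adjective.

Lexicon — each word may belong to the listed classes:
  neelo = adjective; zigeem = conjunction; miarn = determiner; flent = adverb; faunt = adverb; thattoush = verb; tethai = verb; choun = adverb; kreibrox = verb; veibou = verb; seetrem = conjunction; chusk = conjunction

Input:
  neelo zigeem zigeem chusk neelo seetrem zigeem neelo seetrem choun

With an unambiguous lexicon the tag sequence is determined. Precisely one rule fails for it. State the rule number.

Fixed tagging: adjective conjunction conjunction conjunction adjective conjunction conjunction adjective conjunction adverb.
Rule check: R1 pass, R2 fail, R3 pass, R4 pass, R5 pass.
Only rule 2 fails.

2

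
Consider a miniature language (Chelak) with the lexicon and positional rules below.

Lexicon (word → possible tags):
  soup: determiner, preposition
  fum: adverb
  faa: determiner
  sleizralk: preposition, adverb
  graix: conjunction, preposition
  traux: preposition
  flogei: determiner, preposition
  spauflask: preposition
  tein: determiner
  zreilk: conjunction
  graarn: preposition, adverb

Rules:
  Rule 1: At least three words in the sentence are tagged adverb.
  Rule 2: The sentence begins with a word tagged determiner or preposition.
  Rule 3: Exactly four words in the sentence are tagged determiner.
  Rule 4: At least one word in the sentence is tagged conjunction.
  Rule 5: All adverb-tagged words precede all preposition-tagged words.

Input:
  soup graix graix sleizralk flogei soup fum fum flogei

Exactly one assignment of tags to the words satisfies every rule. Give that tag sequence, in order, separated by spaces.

Candidates per position — 1:soup {determiner,preposition}; 2:graix {conjunction,preposition}; 3:graix {conjunction,preposition}; 4:sleizralk {preposition,adverb}; 5:flogei {determiner,preposition}; 6:soup {determiner,preposition}; 7:fum {adverb}; 8:fum {adverb}; 9:flogei {determiner,preposition}.
Position 1: tagging it preposition would leave rule 3 unsatisfiable, so it must be determiner.
Position 2: tagging it preposition would leave rule 5 unsatisfiable, so it must be conjunction.
Position 3: tagging it preposition would leave rule 5 unsatisfiable, so it must be conjunction.
Position 4: tagging it preposition would leave rule 1 unsatisfiable, so it must be adverb.
Position 5: tagging it preposition would leave rule 3 unsatisfiable, so it must be determiner.
Position 6: tagging it preposition would leave rule 3 unsatisfiable, so it must be determiner.
Position 9: tagging it preposition would leave rule 3 unsatisfiable, so it must be determiner.
That leaves exactly one tagging: determiner conjunction conjunction adverb determiner determiner adverb adverb determiner.
Checking: rule 1 ✓; rule 2 ✓; rule 3 ✓; rule 4 ✓; rule 5 ✓.

determiner conjunction conjunction adverb determiner determiner adverb adverb determiner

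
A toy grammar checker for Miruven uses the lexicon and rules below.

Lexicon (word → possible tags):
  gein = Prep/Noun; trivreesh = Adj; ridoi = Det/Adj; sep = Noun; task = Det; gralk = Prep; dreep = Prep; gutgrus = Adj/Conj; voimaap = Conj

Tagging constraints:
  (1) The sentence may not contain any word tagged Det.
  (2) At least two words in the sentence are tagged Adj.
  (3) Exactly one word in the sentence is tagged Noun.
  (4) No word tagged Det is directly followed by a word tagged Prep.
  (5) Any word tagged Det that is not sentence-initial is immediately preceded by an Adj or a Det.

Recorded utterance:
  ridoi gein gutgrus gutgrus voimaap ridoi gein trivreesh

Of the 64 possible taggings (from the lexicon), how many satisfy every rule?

8

Candidates per position — 1:ridoi {Det,Adj}; 2:gein {Prep,Noun}; 3:gutgrus {Adj,Conj}; 4:gutgrus {Adj,Conj}; 5:voimaap {Conj}; 6:ridoi {Det,Adj}; 7:gein {Prep,Noun}; 8:trivreesh {Adj}.
There are 64 candidate sequences in total.
Checking each against the rules leaves 8 sequences.
Count = 8.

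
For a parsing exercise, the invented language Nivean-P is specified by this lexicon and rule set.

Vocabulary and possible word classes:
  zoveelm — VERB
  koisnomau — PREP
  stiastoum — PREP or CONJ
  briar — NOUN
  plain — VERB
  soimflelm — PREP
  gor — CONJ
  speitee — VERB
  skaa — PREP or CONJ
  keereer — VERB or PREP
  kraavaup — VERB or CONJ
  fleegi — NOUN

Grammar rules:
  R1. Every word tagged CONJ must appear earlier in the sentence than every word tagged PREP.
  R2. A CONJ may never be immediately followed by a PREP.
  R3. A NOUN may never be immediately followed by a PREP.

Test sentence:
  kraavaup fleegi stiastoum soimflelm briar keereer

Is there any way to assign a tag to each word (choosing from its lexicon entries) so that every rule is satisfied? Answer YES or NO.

NO

Candidates per position — 1:kraavaup {VERB,CONJ}; 2:fleegi {NOUN}; 3:stiastoum {PREP,CONJ}; 4:soimflelm {PREP}; 5:briar {NOUN}; 6:keereer {VERB,PREP}.
Every candidate sequence violates at least one rule; no consistent tagging exists.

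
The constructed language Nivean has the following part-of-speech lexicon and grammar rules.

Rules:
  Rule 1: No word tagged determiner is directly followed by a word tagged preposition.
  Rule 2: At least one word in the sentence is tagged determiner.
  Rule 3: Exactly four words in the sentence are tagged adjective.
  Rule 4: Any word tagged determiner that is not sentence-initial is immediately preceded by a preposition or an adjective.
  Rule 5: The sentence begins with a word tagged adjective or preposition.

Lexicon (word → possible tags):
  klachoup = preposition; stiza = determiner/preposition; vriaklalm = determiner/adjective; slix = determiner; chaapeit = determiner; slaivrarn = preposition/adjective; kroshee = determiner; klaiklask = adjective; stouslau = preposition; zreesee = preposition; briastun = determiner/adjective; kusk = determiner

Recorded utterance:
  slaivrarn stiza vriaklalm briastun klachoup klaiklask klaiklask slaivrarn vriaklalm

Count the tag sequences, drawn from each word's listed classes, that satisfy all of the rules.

Candidates per position — 1:slaivrarn {preposition,adjective}; 2:stiza {determiner,preposition}; 3:vriaklalm {determiner,adjective}; 4:briastun {determiner,adjective}; 5:klachoup {preposition}; 6:klaiklask {adjective}; 7:klaiklask {adjective}; 8:slaivrarn {preposition,adjective}; 9:vriaklalm {determiner,adjective}.
There are 64 candidate sequences in total.
The sequences that satisfy every rule: preposition determiner adjective adjective preposition adjective adjective preposition determiner; preposition preposition determiner adjective preposition adjective adjective preposition adjective; preposition preposition determiner adjective preposition adjective adjective adjective determiner; preposition preposition adjective adjective preposition adjective adjective preposition determiner; adjective preposition determiner adjective preposition adjective adjective preposition determiner.
Count = 5.

5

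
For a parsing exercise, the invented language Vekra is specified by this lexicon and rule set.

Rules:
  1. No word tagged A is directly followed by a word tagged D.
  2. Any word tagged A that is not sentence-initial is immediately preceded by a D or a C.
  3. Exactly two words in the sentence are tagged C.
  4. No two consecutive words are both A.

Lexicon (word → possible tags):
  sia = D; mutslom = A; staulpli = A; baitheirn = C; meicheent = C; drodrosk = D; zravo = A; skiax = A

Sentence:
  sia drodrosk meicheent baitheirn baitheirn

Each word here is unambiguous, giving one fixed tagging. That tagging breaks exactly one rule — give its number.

Fixed tagging: D D C C C.
Checking each rule: R1 ok, R2 ok, R3 fails, R4 ok.
Only rule 3 fails.

3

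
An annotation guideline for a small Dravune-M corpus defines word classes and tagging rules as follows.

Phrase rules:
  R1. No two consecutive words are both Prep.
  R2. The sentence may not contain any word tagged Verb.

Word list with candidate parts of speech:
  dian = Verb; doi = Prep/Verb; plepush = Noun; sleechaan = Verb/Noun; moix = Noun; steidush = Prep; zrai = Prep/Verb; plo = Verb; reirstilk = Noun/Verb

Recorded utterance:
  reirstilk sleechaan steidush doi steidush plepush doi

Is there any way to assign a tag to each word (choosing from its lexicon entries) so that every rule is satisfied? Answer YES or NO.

NO

Candidates per position — 1:reirstilk {Noun,Verb}; 2:sleechaan {Verb,Noun}; 3:steidush {Prep}; 4:doi {Prep,Verb}; 5:steidush {Prep}; 6:plepush {Noun}; 7:doi {Prep,Verb}.
Every candidate sequence violates at least one rule; no consistent tagging exists.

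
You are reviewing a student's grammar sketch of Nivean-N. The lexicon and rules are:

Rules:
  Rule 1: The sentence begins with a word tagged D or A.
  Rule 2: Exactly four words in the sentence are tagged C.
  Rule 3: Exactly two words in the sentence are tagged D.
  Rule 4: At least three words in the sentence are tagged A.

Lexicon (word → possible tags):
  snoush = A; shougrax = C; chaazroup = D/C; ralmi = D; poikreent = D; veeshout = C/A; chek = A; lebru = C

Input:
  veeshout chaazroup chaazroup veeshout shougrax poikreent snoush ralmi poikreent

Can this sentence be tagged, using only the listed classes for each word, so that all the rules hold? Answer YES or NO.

Candidates per position — 1:veeshout {C,A}; 2:chaazroup {D,C}; 3:chaazroup {D,C}; 4:veeshout {C,A}; 5:shougrax {C}; 6:poikreent {D}; 7:snoush {A}; 8:ralmi {D}; 9:poikreent {D}.
Rule 3 cannot be satisfied by any choice of tags from the lexicon.
So there is no consistent tagging.

NO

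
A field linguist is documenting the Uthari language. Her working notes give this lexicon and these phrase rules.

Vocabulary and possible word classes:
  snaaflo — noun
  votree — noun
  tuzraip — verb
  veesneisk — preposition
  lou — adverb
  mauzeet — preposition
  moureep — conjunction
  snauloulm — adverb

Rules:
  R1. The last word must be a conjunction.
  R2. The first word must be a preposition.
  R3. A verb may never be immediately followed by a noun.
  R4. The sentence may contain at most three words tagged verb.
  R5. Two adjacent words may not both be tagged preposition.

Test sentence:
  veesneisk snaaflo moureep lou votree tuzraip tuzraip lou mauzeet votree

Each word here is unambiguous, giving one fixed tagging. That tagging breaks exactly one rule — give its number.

Fixed tagging: preposition noun conjunction adverb noun verb verb adverb preposition noun.
Checking each rule: R1 fails, R2 ok, R3 ok, R4 ok, R5 ok.
Only rule 1 fails.

1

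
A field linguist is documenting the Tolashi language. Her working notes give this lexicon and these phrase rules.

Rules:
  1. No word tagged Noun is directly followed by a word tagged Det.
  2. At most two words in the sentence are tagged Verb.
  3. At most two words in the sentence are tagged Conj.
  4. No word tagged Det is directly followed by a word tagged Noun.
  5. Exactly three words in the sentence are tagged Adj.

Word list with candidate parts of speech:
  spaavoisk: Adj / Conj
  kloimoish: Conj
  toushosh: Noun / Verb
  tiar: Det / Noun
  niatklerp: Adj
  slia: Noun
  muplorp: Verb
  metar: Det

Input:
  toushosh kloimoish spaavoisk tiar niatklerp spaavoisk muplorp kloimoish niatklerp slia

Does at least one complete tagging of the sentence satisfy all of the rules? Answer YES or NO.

Candidates per position — 1:toushosh {Noun,Verb}; 2:kloimoish {Conj}; 3:spaavoisk {Adj,Conj}; 4:tiar {Det,Noun}; 5:niatklerp {Adj}; 6:spaavoisk {Adj,Conj}; 7:muplorp {Verb}; 8:kloimoish {Conj}; 9:niatklerp {Adj}; 10:slia {Noun}.
Every candidate sequence violates at least one rule; no consistent tagging exists.

NO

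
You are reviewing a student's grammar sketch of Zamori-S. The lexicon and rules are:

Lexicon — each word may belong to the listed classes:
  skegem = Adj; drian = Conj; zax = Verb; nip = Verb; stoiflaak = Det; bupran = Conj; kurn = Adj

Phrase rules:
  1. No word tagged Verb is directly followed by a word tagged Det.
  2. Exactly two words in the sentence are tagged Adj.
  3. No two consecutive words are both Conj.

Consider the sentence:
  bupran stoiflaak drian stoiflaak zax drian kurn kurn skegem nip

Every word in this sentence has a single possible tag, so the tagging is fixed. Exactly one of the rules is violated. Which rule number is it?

2

Fixed tagging: Conj Det Conj Det Verb Conj Adj Adj Adj Verb.
Applying the rules: R1 ✓, R2 ✗, R3 ✓.
Only rule 2 fails.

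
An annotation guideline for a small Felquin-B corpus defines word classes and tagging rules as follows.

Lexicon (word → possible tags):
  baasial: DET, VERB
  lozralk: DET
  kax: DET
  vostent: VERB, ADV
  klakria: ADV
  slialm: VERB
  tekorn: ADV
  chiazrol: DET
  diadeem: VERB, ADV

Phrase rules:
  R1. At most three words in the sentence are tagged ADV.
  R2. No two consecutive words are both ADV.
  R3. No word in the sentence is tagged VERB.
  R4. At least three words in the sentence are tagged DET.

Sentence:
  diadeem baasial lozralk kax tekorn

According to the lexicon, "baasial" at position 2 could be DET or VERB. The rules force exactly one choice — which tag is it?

DET

Candidates per position — 1:diadeem {VERB,ADV}; 2:baasial {DET,VERB}; 3:lozralk {DET}; 4:kax {DET}; 5:tekorn {ADV}.
Position 1: VERB is ruled out by rule 3; that leaves ADV.
Position 2: VERB is ruled out by rule 3; that leaves DET.
That leaves exactly one tagging: ADV DET DET DET ADV.
Rule-by-rule: rule 1 ✓; rule 2 ✓; rule 3 ✓; rule 4 ✓.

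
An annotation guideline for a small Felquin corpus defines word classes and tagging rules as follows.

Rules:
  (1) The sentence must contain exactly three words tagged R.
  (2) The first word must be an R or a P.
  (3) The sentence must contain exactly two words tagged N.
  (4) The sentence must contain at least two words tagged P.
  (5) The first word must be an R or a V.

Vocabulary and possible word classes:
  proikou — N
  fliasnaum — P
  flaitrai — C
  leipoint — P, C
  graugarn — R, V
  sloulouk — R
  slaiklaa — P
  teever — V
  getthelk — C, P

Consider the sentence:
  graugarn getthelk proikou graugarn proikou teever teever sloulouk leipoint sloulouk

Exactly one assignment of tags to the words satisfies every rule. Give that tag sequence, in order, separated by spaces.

Candidates per position — 1:graugarn {R,V}; 2:getthelk {C,P}; 3:proikou {N}; 4:graugarn {R,V}; 5:proikou {N}; 6:teever {V}; 7:teever {V}; 8:sloulouk {R}; 9:leipoint {P,C}; 10:sloulouk {R}.
Word 1 cannot be V — rule 2 would then fail for every completion. It is R.
Word 2 cannot be C — rule 4 would then fail for every completion. It is P.
Word 4 cannot be R — rule 1 would then fail for every completion. It is V.
Word 9 cannot be C — rule 4 would then fail for every completion. It is P.
The unique satisfying tagging is: R P N V N V V R P R.
Checking: rule 1 ✓; rule 2 ✓; rule 3 ✓; rule 4 ✓; rule 5 ✓.

R P N V N V V R P R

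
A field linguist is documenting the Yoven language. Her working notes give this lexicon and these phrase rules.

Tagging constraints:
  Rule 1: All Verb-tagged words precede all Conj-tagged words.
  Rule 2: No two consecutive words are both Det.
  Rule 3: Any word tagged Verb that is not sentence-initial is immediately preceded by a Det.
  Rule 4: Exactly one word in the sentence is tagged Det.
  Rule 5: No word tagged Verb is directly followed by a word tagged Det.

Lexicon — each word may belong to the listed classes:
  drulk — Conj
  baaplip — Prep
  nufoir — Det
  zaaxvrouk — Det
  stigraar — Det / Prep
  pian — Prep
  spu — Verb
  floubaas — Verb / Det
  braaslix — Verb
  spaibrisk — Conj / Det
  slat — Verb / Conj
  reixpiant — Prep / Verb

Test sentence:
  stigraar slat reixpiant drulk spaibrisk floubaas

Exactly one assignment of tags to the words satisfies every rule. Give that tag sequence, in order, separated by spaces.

Prep Conj Prep Conj Conj Det

Candidates per position — 1:stigraar {Det,Prep}; 2:slat {Verb,Conj}; 3:reixpiant {Prep,Verb}; 4:drulk {Conj}; 5:spaibrisk {Conj,Det}; 6:floubaas {Verb,Det}.
At position 3, choosing Verb makes rule 3 impossible to satisfy; hence Prep.
At position 6, choosing Verb makes rule 1 impossible to satisfy; hence Det.
At position 1, choosing Det makes rule 4 impossible to satisfy; hence Prep.
At position 2, choosing Verb makes rule 3 impossible to satisfy; hence Conj.
At position 5, choosing Det makes rule 2 impossible to satisfy; hence Conj.
That leaves exactly one tagging: Prep Conj Prep Conj Conj Det.
Verifying each rule — rule 1 holds; rule 2 holds; rule 3 holds; rule 4 holds; rule 5 holds.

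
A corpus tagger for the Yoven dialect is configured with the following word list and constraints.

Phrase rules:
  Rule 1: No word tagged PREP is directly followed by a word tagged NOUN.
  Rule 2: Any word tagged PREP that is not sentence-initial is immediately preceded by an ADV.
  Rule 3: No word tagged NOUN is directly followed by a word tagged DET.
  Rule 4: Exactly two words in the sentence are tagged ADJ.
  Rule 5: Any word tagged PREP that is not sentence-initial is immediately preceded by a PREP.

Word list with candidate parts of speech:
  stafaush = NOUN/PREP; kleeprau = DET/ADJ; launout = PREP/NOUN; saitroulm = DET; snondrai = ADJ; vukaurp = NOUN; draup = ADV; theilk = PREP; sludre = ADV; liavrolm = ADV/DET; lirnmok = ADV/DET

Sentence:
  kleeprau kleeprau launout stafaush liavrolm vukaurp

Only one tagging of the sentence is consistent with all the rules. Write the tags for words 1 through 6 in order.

Candidates per position — 1:kleeprau {DET,ADJ}; 2:kleeprau {DET,ADJ}; 3:launout {PREP,NOUN}; 4:stafaush {NOUN,PREP}; 5:liavrolm {ADV,DET}; 6:vukaurp {NOUN}.
Position 1: DET is ruled out by rule 4; that leaves ADJ.
Position 2: DET is ruled out by rule 4; that leaves ADJ.
Position 3: PREP is ruled out by rule 2; that leaves NOUN.
Position 4: PREP is ruled out by rule 2; that leaves NOUN.
Position 5: DET is ruled out by rule 3; that leaves ADV.
So the tagging must be: ADJ ADJ NOUN NOUN ADV NOUN.
Checking: rule 1 ok; rule 2 ok; rule 3 ok; rule 4 ok; rule 5 ok.

ADJ ADJ NOUN NOUN ADV NOUN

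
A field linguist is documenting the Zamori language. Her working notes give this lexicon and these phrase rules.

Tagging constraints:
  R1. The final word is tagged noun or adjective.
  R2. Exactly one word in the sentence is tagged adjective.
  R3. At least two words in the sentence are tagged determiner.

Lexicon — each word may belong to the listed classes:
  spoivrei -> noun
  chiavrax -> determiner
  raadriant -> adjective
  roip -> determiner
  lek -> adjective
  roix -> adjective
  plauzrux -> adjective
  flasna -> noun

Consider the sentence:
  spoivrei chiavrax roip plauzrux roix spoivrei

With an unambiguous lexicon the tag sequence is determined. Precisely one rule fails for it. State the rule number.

Fixed tagging: noun determiner determiner adjective adjective noun.
Checking each rule: R1 holds, R2 violated, R3 holds.
Only rule 2 fails.

2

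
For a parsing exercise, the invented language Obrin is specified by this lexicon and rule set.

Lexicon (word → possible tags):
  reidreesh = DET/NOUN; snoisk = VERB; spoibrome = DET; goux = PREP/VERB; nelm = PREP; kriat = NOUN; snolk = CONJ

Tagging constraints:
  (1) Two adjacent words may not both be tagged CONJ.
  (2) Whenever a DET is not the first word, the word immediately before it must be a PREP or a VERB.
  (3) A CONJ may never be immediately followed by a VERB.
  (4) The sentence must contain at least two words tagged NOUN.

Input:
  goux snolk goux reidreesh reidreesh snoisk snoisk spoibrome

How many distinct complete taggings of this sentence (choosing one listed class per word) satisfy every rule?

Candidates per position — 1:goux {PREP,VERB}; 2:snolk {CONJ}; 3:goux {PREP,VERB}; 4:reidreesh {DET,NOUN}; 5:reidreesh {DET,NOUN}; 6:snoisk {VERB}; 7:snoisk {VERB}; 8:spoibrome {DET}.
There are 16 candidate sequences in total.
The sequences that satisfy every rule: PREP CONJ PREP NOUN NOUN VERB VERB DET; VERB CONJ PREP NOUN NOUN VERB VERB DET.
Count = 2.

2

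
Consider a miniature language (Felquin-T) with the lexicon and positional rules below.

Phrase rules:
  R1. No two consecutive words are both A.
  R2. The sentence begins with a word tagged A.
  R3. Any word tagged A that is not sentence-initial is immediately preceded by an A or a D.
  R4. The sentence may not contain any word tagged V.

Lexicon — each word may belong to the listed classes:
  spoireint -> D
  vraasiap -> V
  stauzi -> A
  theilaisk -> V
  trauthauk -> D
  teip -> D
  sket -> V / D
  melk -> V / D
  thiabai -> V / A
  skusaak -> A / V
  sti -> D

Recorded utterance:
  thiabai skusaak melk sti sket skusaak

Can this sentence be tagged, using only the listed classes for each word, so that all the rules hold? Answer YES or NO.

NO

Candidates per position — 1:thiabai {V,A}; 2:skusaak {A,V}; 3:melk {V,D}; 4:sti {D}; 5:sket {V,D}; 6:skusaak {A,V}.
Every candidate sequence violates at least one rule; no consistent tagging exists.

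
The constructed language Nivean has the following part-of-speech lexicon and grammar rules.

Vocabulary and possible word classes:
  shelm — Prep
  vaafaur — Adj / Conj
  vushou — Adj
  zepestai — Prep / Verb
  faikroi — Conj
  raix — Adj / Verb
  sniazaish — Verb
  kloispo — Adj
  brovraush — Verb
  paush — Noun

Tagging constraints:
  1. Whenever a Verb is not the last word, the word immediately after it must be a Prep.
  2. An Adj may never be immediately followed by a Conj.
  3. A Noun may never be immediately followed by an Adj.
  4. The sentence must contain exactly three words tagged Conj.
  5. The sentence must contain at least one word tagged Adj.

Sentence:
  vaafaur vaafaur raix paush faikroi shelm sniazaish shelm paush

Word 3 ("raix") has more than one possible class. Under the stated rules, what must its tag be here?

Candidates per position — 1:vaafaur {Adj,Conj}; 2:vaafaur {Adj,Conj}; 3:raix {Adj,Verb}; 4:paush {Noun}; 5:faikroi {Conj}; 6:shelm {Prep}; 7:sniazaish {Verb}; 8:shelm {Prep}; 9:paush {Noun}.
Position 1: tagging it Adj would leave rule 4 unsatisfiable, so it must be Conj.
Position 2: tagging it Adj would leave rule 4 unsatisfiable, so it must be Conj.
Position 3: tagging it Verb would leave rule 1 unsatisfiable, so it must be Adj.
So the tagging must be: Conj Conj Adj Noun Conj Prep Verb Prep Noun.
Verifying each rule — rule 1 satisfied; rule 2 satisfied; rule 3 satisfied; rule 4 satisfied; rule 5 satisfied.

Adj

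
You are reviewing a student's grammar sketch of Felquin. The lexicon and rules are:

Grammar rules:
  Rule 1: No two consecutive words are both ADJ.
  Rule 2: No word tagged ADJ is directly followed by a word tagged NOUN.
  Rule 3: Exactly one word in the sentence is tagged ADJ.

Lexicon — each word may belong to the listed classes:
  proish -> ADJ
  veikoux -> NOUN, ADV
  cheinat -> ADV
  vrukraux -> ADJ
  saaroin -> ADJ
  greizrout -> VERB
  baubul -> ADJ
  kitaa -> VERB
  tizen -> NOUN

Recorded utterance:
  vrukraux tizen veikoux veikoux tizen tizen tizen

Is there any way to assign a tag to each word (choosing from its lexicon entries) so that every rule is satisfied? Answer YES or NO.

NO

Candidates per position — 1:vrukraux {ADJ}; 2:tizen {NOUN}; 3:veikoux {NOUN,ADV}; 4:veikoux {NOUN,ADV}; 5:tizen {NOUN}; 6:tizen {NOUN}; 7:tizen {NOUN}.
Rule 2 cannot be satisfied by any choice of tags from the lexicon.
So there is no consistent tagging.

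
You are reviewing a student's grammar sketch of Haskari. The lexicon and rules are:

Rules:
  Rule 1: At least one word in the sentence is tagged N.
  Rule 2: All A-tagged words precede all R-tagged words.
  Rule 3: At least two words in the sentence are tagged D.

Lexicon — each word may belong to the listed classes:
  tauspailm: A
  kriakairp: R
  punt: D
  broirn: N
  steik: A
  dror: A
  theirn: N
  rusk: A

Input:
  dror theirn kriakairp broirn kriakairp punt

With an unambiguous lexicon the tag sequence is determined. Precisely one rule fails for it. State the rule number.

3

Fixed tagging: A N R N R D.
Applying the rules: R1 ✓, R2 ✓, R3 ✗.
Only rule 3 fails.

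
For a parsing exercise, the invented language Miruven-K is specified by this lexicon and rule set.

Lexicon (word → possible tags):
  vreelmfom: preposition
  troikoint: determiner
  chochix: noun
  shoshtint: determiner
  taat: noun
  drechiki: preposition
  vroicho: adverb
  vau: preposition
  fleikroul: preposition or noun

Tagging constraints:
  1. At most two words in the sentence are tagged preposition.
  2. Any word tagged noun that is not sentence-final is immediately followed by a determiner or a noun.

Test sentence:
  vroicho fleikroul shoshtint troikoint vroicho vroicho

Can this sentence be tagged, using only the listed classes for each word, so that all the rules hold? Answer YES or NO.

YES

Candidates per position — 1:vroicho {adverb}; 2:fleikroul {preposition,noun}; 3:shoshtint {determiner}; 4:troikoint {determiner}; 5:vroicho {adverb}; 6:vroicho {adverb}.
One satisfying assignment: adverb noun determiner determiner adverb adverb.
Checking: rule 1 holds; rule 2 holds.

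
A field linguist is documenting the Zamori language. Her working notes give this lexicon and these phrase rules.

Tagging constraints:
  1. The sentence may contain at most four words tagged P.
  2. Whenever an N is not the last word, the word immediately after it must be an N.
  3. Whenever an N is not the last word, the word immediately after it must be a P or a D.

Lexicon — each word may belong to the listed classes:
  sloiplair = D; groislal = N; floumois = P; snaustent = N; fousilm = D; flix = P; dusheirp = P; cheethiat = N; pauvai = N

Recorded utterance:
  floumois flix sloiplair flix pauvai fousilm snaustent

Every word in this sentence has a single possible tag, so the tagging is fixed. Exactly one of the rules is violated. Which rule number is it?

2

Fixed tagging: P P D P N D N.
Checking each rule: R1 pass, R2 fail, R3 pass.
Only rule 2 fails.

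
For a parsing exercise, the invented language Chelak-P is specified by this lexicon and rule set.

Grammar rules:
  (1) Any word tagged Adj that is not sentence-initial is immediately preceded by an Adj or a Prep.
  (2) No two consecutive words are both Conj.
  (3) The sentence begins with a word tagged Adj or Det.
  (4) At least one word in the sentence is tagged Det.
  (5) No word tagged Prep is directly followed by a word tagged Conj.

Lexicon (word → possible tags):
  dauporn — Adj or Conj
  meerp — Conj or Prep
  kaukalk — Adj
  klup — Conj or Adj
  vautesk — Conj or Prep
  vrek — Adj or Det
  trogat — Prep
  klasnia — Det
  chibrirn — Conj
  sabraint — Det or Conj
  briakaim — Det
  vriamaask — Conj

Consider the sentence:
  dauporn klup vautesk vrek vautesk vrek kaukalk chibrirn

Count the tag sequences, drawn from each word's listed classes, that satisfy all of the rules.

3

Candidates per position — 1:dauporn {Adj,Conj}; 2:klup {Conj,Adj}; 3:vautesk {Conj,Prep}; 4:vrek {Adj,Det}; 5:vautesk {Conj,Prep}; 6:vrek {Adj,Det}; 7:kaukalk {Adj}; 8:chibrirn {Conj}.
There are 64 candidate sequences in total.
The sequences that satisfy every rule: Adj Conj Prep Det Prep Adj Adj Conj; Adj Adj Conj Det Prep Adj Adj Conj; Adj Adj Prep Det Prep Adj Adj Conj.
Count = 3.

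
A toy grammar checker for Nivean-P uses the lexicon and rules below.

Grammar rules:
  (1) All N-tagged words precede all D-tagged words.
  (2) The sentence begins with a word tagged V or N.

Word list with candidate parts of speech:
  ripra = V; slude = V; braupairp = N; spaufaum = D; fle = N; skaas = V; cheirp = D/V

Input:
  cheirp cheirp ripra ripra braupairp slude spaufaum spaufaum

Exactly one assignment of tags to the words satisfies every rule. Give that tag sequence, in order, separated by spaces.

Candidates per position — 1:cheirp {D,V}; 2:cheirp {D,V}; 3:ripra {V}; 4:ripra {V}; 5:braupairp {N}; 6:slude {V}; 7:spaufaum {D}; 8:spaufaum {D}.
Position 1: tagging it D would leave rule 1 unsatisfiable, so it must be V.
Position 2: tagging it D would leave rule 1 unsatisfiable, so it must be V.
So the tagging must be: V V V V N V D D.
Rule-by-rule: rule 1 satisfied; rule 2 satisfied.

V V V V N V D D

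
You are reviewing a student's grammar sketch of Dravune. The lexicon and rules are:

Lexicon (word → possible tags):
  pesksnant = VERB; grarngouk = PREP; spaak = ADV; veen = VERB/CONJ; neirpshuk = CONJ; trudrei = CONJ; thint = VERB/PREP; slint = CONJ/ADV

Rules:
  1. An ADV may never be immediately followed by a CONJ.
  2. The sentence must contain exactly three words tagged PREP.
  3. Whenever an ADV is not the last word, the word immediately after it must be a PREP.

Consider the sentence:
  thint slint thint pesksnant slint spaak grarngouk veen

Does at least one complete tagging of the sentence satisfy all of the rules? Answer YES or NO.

Candidates per position — 1:thint {VERB,PREP}; 2:slint {CONJ,ADV}; 3:thint {VERB,PREP}; 4:pesksnant {VERB}; 5:slint {CONJ,ADV}; 6:spaak {ADV}; 7:grarngouk {PREP}; 8:veen {VERB,CONJ}.
One satisfying assignment: PREP ADV PREP VERB CONJ ADV PREP VERB.
Checking: rule 1 holds; rule 2 holds; rule 3 holds.

YES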